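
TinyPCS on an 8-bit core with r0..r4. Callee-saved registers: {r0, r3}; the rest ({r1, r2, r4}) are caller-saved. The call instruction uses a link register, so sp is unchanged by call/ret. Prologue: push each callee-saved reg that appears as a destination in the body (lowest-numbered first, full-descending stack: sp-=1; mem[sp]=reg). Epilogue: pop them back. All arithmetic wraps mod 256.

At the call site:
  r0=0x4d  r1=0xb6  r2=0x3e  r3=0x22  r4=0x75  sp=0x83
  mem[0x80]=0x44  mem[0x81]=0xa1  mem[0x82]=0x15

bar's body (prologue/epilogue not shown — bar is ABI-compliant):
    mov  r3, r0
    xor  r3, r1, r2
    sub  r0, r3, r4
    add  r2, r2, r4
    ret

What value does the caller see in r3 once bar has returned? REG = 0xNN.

REG = 0x22

prologue: push r0 → mem[0x82]=0x4d, sp=0x82
prologue: push r3 → mem[0x81]=0x22, sp=0x81
body[0] mov  r3, r0 → r3=0x4d
body[1] xor  r3, r1, r2 → r3=0x88
body[2] sub  r0, r3, r4 → r0=0x13
body[3] add  r2, r2, r4 → r2=0xb3
epilogue: pop r3=0x22, sp=0x82
epilogue: pop r0=0x4d, sp=0x83
r3 is callee-saved → restored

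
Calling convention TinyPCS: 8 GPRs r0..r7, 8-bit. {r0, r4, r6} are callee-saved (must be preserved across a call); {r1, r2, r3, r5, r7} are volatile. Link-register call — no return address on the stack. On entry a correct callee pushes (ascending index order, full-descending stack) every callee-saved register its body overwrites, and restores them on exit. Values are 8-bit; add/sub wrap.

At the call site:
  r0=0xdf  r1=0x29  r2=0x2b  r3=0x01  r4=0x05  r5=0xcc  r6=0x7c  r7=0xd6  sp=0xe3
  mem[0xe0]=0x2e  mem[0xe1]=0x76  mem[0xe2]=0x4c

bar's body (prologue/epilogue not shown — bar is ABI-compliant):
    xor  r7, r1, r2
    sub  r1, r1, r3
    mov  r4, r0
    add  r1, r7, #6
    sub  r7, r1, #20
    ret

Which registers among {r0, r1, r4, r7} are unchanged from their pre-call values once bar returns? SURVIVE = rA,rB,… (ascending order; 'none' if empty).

SURVIVE = r0,r4

prologue: push r4 -> mem[0xe2]=0x05, sp=0xe2
body[0] xor  r7, r1, r2 -> r7=0x02
body[1] sub  r1, r1, r3 -> r1=0x28
body[2] mov  r4, r0 -> r4=0xdf
body[3] add  r1, r7, #6 -> r1=0x08
body[4] sub  r7, r1, #20 -> r7=0xf4
epilogue: pop r4=0x05, sp=0xe3
r0: callee-saved, written=False
r1: caller-saved, written=True
r4: callee-saved, written=True
r7: caller-saved, written=True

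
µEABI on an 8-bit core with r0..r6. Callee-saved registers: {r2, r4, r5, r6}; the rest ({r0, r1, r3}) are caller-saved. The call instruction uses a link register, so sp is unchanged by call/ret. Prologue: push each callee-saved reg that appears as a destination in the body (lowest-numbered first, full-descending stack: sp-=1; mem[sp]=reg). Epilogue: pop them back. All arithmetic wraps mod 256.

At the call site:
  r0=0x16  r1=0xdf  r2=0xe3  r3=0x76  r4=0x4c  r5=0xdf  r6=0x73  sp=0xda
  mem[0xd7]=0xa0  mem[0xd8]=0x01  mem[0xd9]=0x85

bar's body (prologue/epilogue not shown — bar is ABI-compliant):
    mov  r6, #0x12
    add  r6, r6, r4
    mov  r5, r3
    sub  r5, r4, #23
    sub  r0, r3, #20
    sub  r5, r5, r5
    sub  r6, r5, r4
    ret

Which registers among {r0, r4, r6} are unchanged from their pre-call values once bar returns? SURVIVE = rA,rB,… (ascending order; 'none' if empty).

SURVIVE = r4,r6

prologue: push r5 → mem[0xd9]=0xdf, sp=0xd9
prologue: push r6 → mem[0xd8]=0x73, sp=0xd8
body[0] mov  r6, #0x12 → r6=0x12
body[1] add  r6, r6, r4 → r6=0x5e
body[2] mov  r5, r3 → r5=0x76
body[3] sub  r5, r4, #23 → r5=0x35
body[4] sub  r0, r3, #20 → r0=0x62
body[5] sub  r5, r5, r5 → r5=0x00
body[6] sub  r6, r5, r4 → r6=0xb4
epilogue: pop r6=0x73, sp=0xd9
epilogue: pop r5=0xdf, sp=0xda
r0: caller-saved, written=True
r4: callee-saved, written=False
r6: callee-saved, written=True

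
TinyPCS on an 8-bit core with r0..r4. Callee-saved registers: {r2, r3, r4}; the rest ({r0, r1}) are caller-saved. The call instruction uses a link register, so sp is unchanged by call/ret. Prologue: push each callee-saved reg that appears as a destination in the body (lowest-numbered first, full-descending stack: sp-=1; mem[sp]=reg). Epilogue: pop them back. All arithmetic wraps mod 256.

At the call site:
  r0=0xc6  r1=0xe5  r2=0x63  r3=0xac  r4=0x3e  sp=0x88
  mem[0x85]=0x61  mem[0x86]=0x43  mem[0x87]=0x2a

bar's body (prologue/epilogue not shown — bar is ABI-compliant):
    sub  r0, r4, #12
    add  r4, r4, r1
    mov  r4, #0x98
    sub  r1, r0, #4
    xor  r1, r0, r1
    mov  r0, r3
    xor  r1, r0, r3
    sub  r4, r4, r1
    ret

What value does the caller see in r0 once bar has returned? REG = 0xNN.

prologue: push r4 → mem[0x87]=0x3e, sp=0x87
body[0] sub  r0, r4, #12 → r0=0x32
body[1] add  r4, r4, r1 → r4=0x23
body[2] mov  r4, #0x98 → r4=0x98
body[3] sub  r1, r0, #4 → r1=0x2e
body[4] xor  r1, r0, r1 → r1=0x1c
body[5] mov  r0, r3 → r0=0xac
body[6] xor  r1, r0, r3 → r1=0x00
body[7] sub  r4, r4, r1 → r4=0x98
epilogue: pop r4=0x3e, sp=0x88
r0 is caller-saved → body value

REG = 0xac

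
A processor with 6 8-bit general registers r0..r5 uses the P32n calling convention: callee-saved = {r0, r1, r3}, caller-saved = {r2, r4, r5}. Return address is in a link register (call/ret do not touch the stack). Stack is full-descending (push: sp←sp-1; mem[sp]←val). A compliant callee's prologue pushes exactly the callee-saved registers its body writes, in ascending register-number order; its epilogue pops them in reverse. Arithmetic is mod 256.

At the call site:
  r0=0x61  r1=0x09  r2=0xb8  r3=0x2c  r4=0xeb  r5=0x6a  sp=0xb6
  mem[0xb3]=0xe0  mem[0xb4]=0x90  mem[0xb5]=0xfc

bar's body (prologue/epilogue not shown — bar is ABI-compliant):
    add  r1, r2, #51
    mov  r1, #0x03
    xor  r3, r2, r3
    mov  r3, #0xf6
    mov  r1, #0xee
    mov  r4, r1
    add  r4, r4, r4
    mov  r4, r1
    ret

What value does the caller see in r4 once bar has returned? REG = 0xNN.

REG = 0xee

prologue: push r1 -> mem[0xb5]=0x09, sp=0xb5
prologue: push r3 -> mem[0xb4]=0x2c, sp=0xb4
body[0] add  r1, r2, #51 -> r1=0xeb
body[1] mov  r1, #0x03 -> r1=0x03
body[2] xor  r3, r2, r3 -> r3=0x94
body[3] mov  r3, #0xf6 -> r3=0xf6
body[4] mov  r1, #0xee -> r1=0xee
body[5] mov  r4, r1 -> r4=0xee
body[6] add  r4, r4, r4 -> r4=0xdc
body[7] mov  r4, r1 -> r4=0xee
epilogue: pop r3=0x2c, sp=0xb5
epilogue: pop r1=0x09, sp=0xb6
r4 is caller-saved -> body value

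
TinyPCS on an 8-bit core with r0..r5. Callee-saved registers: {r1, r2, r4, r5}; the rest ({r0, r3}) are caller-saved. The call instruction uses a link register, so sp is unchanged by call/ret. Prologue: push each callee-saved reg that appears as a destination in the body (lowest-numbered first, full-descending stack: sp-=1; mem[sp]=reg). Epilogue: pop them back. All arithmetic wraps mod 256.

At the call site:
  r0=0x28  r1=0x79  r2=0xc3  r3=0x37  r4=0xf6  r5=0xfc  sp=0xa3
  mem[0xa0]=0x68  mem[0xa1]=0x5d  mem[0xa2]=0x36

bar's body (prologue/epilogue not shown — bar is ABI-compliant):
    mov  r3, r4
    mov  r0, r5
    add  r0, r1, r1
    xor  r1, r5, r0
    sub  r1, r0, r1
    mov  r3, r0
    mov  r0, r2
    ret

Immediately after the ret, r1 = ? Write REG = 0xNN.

REG = 0x79

prologue: push r1 -> mem[0xa2]=0x79, sp=0xa2
body[0] mov  r3, r4 -> r3=0xf6
body[1] mov  r0, r5 -> r0=0xfc
body[2] add  r0, r1, r1 -> r0=0xf2
body[3] xor  r1, r5, r0 -> r1=0x0e
body[4] sub  r1, r0, r1 -> r1=0xe4
body[5] mov  r3, r0 -> r3=0xf2
body[6] mov  r0, r2 -> r0=0xc3
epilogue: pop r1=0x79, sp=0xa3
r1 is callee-saved -> restored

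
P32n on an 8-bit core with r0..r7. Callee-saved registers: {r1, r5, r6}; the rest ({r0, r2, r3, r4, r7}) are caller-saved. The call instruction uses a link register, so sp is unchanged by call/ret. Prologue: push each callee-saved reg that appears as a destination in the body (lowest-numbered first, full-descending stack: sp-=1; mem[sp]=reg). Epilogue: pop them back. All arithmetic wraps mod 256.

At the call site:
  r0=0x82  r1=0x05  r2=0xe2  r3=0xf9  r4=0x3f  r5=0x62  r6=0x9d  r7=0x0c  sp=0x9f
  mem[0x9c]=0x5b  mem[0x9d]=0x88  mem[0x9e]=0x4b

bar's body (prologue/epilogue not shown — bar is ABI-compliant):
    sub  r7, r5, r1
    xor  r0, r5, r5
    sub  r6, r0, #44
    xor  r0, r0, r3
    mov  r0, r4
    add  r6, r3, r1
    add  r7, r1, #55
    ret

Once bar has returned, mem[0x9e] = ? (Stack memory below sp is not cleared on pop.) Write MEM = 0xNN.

prologue: push r6 -> mem[0x9e]=0x9d, sp=0x9e
body[0] sub  r7, r5, r1 -> r7=0x5d
body[1] xor  r0, r5, r5 -> r0=0x00
body[2] sub  r6, r0, #44 -> r6=0xd4
body[3] xor  r0, r0, r3 -> r0=0xf9
body[4] mov  r0, r4 -> r0=0x3f
body[5] add  r6, r3, r1 -> r6=0xfe
body[6] add  r7, r1, #55 -> r7=0x3c
epilogue: pop r6=0x9d, sp=0x9f
prologue pushed ['r6'] at ['0x9e']

MEM = 0x9d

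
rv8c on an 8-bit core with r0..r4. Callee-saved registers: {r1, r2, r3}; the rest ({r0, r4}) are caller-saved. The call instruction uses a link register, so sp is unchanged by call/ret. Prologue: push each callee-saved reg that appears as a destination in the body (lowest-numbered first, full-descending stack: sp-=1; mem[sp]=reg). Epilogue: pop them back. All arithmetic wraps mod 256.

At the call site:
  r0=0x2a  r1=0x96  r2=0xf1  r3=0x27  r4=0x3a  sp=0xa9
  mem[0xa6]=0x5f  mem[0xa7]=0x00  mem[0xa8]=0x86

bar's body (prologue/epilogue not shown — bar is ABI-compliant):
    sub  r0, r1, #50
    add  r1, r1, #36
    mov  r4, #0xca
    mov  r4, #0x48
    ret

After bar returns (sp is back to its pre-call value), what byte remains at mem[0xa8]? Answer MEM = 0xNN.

prologue: push r1 -> mem[0xa8]=0x96, sp=0xa8
body[0] sub  r0, r1, #50 -> r0=0x64
body[1] add  r1, r1, #36 -> r1=0xba
body[2] mov  r4, #0xca -> r4=0xca
body[3] mov  r4, #0x48 -> r4=0x48
epilogue: pop r1=0x96, sp=0xa9
prologue pushed ['r1'] at ['0xa8']

MEM = 0x96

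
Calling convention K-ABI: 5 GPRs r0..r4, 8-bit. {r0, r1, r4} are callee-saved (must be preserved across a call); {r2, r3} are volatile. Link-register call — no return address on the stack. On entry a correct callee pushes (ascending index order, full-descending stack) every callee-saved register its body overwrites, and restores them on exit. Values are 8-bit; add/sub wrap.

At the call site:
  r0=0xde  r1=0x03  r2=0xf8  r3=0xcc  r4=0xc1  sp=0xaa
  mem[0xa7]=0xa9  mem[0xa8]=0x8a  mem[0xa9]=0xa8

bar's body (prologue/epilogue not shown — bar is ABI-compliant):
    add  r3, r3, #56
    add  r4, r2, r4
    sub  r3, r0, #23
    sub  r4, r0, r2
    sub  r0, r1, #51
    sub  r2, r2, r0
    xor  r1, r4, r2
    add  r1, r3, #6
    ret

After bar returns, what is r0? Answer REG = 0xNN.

prologue: push r0 -> mem[0xa9]=0xde, sp=0xa9
prologue: push r1 -> mem[0xa8]=0x03, sp=0xa8
prologue: push r4 -> mem[0xa7]=0xc1, sp=0xa7
body[0] add  r3, r3, #56 -> r3=0x04
body[1] add  r4, r2, r4 -> r4=0xb9
body[2] sub  r3, r0, #23 -> r3=0xc7
body[3] sub  r4, r0, r2 -> r4=0xe6
body[4] sub  r0, r1, #51 -> r0=0xd0
body[5] sub  r2, r2, r0 -> r2=0x28
body[6] xor  r1, r4, r2 -> r1=0xce
body[7] add  r1, r3, #6 -> r1=0xcd
epilogue: pop r4=0xc1, sp=0xa8
epilogue: pop r1=0x03, sp=0xa9
epilogue: pop r0=0xde, sp=0xaa
r0 is callee-saved -> restored

REG = 0xde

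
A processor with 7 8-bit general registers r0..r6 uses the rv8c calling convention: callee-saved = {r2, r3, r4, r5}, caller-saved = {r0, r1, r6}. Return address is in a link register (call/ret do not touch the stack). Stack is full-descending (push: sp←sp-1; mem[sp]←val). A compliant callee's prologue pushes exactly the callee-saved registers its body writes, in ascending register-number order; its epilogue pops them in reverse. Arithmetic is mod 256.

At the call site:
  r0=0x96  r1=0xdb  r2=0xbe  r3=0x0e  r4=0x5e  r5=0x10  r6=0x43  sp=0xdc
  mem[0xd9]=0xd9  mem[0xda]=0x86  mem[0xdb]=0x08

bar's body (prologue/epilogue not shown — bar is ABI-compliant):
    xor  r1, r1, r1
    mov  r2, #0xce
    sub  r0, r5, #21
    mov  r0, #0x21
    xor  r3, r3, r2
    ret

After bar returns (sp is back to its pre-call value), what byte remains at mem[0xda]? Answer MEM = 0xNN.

MEM = 0x0e

prologue: push r2 -> mem[0xdb]=0xbe, sp=0xdb
prologue: push r3 -> mem[0xda]=0x0e, sp=0xda
body[0] xor  r1, r1, r1 -> r1=0x00
body[1] mov  r2, #0xce -> r2=0xce
body[2] sub  r0, r5, #21 -> r0=0xfb
body[3] mov  r0, #0x21 -> r0=0x21
body[4] xor  r3, r3, r2 -> r3=0xc0
epilogue: pop r3=0x0e, sp=0xdb
epilogue: pop r2=0xbe, sp=0xdc
prologue pushed ['r2', 'r3'] at ['0xdb', '0xda']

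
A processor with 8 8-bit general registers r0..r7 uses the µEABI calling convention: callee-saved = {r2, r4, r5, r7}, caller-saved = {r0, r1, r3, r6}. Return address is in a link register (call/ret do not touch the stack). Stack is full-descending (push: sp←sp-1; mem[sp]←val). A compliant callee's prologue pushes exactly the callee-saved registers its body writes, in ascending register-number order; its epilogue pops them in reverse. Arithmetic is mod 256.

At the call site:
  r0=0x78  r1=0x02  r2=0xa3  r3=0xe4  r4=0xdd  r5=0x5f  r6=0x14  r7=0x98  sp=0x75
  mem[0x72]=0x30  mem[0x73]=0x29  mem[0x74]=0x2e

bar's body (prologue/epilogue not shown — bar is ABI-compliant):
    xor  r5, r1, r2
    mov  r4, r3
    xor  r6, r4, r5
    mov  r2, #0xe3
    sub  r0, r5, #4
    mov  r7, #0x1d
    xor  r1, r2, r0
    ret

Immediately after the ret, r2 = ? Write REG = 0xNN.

prologue: push r2 -> mem[0x74]=0xa3, sp=0x74
prologue: push r4 -> mem[0x73]=0xdd, sp=0x73
prologue: push r5 -> mem[0x72]=0x5f, sp=0x72
prologue: push r7 -> mem[0x71]=0x98, sp=0x71
body[0] xor  r5, r1, r2 -> r5=0xa1
body[1] mov  r4, r3 -> r4=0xe4
body[2] xor  r6, r4, r5 -> r6=0x45
body[3] mov  r2, #0xe3 -> r2=0xe3
body[4] sub  r0, r5, #4 -> r0=0x9d
body[5] mov  r7, #0x1d -> r7=0x1d
body[6] xor  r1, r2, r0 -> r1=0x7e
epilogue: pop r7=0x98, sp=0x72
epilogue: pop r5=0x5f, sp=0x73
epilogue: pop r4=0xdd, sp=0x74
epilogue: pop r2=0xa3, sp=0x75
r2 is callee-saved -> restored

REG = 0xa3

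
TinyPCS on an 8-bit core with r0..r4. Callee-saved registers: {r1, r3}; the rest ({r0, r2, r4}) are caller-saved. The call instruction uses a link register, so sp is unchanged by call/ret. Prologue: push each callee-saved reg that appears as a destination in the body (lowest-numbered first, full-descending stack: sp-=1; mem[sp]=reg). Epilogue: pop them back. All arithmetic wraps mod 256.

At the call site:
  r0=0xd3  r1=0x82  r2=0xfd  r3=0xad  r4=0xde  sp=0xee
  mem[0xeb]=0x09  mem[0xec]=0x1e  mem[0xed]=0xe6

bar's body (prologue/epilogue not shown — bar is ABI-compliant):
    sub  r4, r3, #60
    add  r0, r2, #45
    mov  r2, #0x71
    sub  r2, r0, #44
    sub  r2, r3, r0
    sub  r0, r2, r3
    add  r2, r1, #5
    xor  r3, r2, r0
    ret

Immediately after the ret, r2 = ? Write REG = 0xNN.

prologue: push r3 → mem[0xed]=0xad, sp=0xed
body[0] sub  r4, r3, #60 → r4=0x71
body[1] add  r0, r2, #45 → r0=0x2a
body[2] mov  r2, #0x71 → r2=0x71
body[3] sub  r2, r0, #44 → r2=0xfe
body[4] sub  r2, r3, r0 → r2=0x83
body[5] sub  r0, r2, r3 → r0=0xd6
body[6] add  r2, r1, #5 → r2=0x87
body[7] xor  r3, r2, r0 → r3=0x51
epilogue: pop r3=0xad, sp=0xee
r2 is caller-saved → body value

REG = 0x87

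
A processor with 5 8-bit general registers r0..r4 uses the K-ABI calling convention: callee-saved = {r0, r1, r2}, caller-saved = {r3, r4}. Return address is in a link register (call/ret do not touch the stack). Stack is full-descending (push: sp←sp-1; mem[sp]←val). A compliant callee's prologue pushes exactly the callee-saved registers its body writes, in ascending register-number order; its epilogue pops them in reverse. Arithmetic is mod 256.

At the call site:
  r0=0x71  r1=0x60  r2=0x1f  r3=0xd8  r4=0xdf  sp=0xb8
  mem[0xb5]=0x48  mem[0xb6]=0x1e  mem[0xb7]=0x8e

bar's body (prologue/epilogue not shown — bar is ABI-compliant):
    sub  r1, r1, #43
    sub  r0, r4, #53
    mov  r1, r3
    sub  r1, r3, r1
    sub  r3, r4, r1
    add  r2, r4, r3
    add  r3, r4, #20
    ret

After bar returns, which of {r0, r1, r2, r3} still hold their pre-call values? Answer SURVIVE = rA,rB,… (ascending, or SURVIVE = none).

SURVIVE = r0,r1,r2

prologue: push r0 -> mem[0xb7]=0x71, sp=0xb7
prologue: push r1 -> mem[0xb6]=0x60, sp=0xb6
prologue: push r2 -> mem[0xb5]=0x1f, sp=0xb5
body[0] sub  r1, r1, #43 -> r1=0x35
body[1] sub  r0, r4, #53 -> r0=0xaa
body[2] mov  r1, r3 -> r1=0xd8
body[3] sub  r1, r3, r1 -> r1=0x00
body[4] sub  r3, r4, r1 -> r3=0xdf
body[5] add  r2, r4, r3 -> r2=0xbe
body[6] add  r3, r4, #20 -> r3=0xf3
epilogue: pop r2=0x1f, sp=0xb6
epilogue: pop r1=0x60, sp=0xb7
epilogue: pop r0=0x71, sp=0xb8
r0: callee-saved, written=True
r1: callee-saved, written=True
r2: callee-saved, written=True
r3: caller-saved, written=True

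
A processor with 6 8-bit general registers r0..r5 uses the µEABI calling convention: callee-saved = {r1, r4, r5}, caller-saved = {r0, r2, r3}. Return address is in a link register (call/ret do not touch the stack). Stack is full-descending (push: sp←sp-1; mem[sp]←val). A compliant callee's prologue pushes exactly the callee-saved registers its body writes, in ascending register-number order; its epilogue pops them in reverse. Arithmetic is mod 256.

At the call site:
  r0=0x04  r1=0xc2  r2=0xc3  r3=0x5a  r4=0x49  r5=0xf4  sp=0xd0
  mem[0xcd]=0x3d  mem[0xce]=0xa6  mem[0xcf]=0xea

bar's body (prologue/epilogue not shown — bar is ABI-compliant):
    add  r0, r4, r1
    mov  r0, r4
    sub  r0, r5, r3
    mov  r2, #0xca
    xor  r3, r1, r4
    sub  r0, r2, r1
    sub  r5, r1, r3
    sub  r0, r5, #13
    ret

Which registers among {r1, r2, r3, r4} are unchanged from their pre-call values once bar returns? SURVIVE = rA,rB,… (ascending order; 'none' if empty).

prologue: push r5 -> mem[0xcf]=0xf4, sp=0xcf
body[0] add  r0, r4, r1 -> r0=0x0b
body[1] mov  r0, r4 -> r0=0x49
body[2] sub  r0, r5, r3 -> r0=0x9a
body[3] mov  r2, #0xca -> r2=0xca
body[4] xor  r3, r1, r4 -> r3=0x8b
body[5] sub  r0, r2, r1 -> r0=0x08
body[6] sub  r5, r1, r3 -> r5=0x37
body[7] sub  r0, r5, #13 -> r0=0x2a
epilogue: pop r5=0xf4, sp=0xd0
r1: callee-saved, written=False
r2: caller-saved, written=True
r3: caller-saved, written=True
r4: callee-saved, written=False

SURVIVE = r1,r4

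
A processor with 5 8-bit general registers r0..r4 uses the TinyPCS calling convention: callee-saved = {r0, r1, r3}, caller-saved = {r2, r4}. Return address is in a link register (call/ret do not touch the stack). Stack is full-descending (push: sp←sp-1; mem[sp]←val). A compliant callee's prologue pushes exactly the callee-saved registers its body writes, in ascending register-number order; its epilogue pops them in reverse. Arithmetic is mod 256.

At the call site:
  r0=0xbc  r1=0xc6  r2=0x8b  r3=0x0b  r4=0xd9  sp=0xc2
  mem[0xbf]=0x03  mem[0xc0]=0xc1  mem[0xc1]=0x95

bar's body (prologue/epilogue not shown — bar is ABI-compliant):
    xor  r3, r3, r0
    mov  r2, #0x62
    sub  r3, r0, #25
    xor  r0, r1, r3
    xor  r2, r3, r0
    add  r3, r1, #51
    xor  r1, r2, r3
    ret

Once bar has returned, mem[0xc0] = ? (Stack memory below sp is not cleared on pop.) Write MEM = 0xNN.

MEM = 0xc6

prologue: push r0 → mem[0xc1]=0xbc, sp=0xc1
prologue: push r1 → mem[0xc0]=0xc6, sp=0xc0
prologue: push r3 → mem[0xbf]=0x0b, sp=0xbf
body[0] xor  r3, r3, r0 → r3=0xb7
body[1] mov  r2, #0x62 → r2=0x62
body[2] sub  r3, r0, #25 → r3=0xa3
body[3] xor  r0, r1, r3 → r0=0x65
body[4] xor  r2, r3, r0 → r2=0xc6
body[5] add  r3, r1, #51 → r3=0xf9
body[6] xor  r1, r2, r3 → r1=0x3f
epilogue: pop r3=0x0b, sp=0xc0
epilogue: pop r1=0xc6, sp=0xc1
epilogue: pop r0=0xbc, sp=0xc2
prologue pushed ['r0', 'r1', 'r3'] at ['0xc1', '0xc0', '0xbf']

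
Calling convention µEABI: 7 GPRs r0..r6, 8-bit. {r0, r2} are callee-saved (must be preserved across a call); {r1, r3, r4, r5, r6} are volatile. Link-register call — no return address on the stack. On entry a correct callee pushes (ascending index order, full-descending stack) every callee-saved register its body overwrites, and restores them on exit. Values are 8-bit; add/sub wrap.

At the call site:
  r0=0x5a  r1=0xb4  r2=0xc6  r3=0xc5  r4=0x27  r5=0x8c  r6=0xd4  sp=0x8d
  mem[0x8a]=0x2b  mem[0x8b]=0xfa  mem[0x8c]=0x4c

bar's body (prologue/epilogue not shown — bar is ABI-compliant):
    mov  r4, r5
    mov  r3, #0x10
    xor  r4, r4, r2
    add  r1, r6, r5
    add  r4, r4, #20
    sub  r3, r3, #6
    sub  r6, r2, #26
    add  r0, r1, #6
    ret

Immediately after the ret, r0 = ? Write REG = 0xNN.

REG = 0x5a

prologue: push r0 -> mem[0x8c]=0x5a, sp=0x8c
body[0] mov  r4, r5 -> r4=0x8c
body[1] mov  r3, #0x10 -> r3=0x10
body[2] xor  r4, r4, r2 -> r4=0x4a
body[3] add  r1, r6, r5 -> r1=0x60
body[4] add  r4, r4, #20 -> r4=0x5e
body[5] sub  r3, r3, #6 -> r3=0x0a
body[6] sub  r6, r2, #26 -> r6=0xac
body[7] add  r0, r1, #6 -> r0=0x66
epilogue: pop r0=0x5a, sp=0x8d
r0 is callee-saved -> restored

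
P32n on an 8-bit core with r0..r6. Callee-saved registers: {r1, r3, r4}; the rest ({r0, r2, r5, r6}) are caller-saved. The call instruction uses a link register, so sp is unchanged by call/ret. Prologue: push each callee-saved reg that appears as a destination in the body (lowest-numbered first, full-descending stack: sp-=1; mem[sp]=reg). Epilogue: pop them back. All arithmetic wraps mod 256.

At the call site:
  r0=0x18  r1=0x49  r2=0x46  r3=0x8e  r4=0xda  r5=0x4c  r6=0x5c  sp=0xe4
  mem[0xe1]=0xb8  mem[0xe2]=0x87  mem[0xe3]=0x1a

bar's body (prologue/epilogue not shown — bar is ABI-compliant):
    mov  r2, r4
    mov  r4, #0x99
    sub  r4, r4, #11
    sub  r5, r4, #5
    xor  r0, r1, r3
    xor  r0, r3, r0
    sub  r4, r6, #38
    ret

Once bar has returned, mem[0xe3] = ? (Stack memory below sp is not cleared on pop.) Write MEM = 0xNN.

MEM = 0xda

prologue: push r4 -> mem[0xe3]=0xda, sp=0xe3
body[0] mov  r2, r4 -> r2=0xda
body[1] mov  r4, #0x99 -> r4=0x99
body[2] sub  r4, r4, #11 -> r4=0x8e
body[3] sub  r5, r4, #5 -> r5=0x89
body[4] xor  r0, r1, r3 -> r0=0xc7
body[5] xor  r0, r3, r0 -> r0=0x49
body[6] sub  r4, r6, #38 -> r4=0x36
epilogue: pop r4=0xda, sp=0xe4
prologue pushed ['r4'] at ['0xe3']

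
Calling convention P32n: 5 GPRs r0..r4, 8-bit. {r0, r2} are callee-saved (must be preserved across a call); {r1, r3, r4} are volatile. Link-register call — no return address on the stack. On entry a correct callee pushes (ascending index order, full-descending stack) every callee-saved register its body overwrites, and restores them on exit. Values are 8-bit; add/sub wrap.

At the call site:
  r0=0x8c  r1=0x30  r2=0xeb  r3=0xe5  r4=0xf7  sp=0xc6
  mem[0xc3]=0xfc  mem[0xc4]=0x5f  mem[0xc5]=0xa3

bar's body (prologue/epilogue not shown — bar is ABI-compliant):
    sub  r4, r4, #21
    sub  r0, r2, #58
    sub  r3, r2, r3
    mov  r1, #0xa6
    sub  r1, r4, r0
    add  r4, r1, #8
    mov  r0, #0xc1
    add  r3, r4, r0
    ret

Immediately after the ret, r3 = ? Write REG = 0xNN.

prologue: push r0 -> mem[0xc5]=0x8c, sp=0xc5
body[0] sub  r4, r4, #21 -> r4=0xe2
body[1] sub  r0, r2, #58 -> r0=0xb1
body[2] sub  r3, r2, r3 -> r3=0x06
body[3] mov  r1, #0xa6 -> r1=0xa6
body[4] sub  r1, r4, r0 -> r1=0x31
body[5] add  r4, r1, #8 -> r4=0x39
body[6] mov  r0, #0xc1 -> r0=0xc1
body[7] add  r3, r4, r0 -> r3=0xfa
epilogue: pop r0=0x8c, sp=0xc6
r3 is caller-saved -> body value

REG = 0xfa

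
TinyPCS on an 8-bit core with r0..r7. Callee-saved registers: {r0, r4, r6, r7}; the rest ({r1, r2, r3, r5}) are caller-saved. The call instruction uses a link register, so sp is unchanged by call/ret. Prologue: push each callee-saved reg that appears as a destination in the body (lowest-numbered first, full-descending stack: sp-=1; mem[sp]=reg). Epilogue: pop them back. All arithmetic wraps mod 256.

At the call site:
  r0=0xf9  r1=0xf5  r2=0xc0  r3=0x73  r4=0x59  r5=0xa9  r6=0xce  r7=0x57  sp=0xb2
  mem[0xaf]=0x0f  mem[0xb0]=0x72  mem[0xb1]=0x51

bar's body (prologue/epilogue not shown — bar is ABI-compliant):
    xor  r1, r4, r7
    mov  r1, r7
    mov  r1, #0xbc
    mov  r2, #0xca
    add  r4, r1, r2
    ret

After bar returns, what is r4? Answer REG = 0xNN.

REG = 0x59

prologue: push r4 -> mem[0xb1]=0x59, sp=0xb1
body[0] xor  r1, r4, r7 -> r1=0x0e
body[1] mov  r1, r7 -> r1=0x57
body[2] mov  r1, #0xbc -> r1=0xbc
body[3] mov  r2, #0xca -> r2=0xca
body[4] add  r4, r1, r2 -> r4=0x86
epilogue: pop r4=0x59, sp=0xb2
r4 is callee-saved -> restored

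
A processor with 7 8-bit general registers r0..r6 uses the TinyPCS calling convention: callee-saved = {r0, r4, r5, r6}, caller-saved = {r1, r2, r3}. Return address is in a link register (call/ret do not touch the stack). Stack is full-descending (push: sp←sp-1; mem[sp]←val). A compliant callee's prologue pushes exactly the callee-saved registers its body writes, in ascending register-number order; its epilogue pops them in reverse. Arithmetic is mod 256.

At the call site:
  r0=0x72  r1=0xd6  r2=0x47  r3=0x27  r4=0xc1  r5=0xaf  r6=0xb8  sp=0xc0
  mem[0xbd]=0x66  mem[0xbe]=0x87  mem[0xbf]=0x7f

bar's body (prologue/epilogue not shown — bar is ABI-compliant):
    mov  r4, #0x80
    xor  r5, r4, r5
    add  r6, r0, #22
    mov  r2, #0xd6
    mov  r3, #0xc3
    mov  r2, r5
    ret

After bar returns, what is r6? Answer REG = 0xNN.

prologue: push r4 -> mem[0xbf]=0xc1, sp=0xbf
prologue: push r5 -> mem[0xbe]=0xaf, sp=0xbe
prologue: push r6 -> mem[0xbd]=0xb8, sp=0xbd
body[0] mov  r4, #0x80 -> r4=0x80
body[1] xor  r5, r4, r5 -> r5=0x2f
body[2] add  r6, r0, #22 -> r6=0x88
body[3] mov  r2, #0xd6 -> r2=0xd6
body[4] mov  r3, #0xc3 -> r3=0xc3
body[5] mov  r2, r5 -> r2=0x2f
epilogue: pop r6=0xb8, sp=0xbe
epilogue: pop r5=0xaf, sp=0xbf
epilogue: pop r4=0xc1, sp=0xc0
r6 is callee-saved -> restored

REG = 0xb8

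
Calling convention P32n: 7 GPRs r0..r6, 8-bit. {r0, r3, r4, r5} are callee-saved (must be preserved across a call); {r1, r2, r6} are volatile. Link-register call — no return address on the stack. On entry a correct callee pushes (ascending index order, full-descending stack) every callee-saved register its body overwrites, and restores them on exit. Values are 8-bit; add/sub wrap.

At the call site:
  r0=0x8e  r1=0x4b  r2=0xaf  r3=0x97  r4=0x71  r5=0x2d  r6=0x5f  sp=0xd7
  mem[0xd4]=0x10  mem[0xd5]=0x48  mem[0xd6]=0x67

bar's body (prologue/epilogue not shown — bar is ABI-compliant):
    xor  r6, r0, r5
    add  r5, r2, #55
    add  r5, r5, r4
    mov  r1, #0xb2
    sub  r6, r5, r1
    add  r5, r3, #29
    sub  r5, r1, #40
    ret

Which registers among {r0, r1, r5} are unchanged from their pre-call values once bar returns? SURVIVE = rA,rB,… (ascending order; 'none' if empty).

SURVIVE = r0,r5

prologue: push r5 -> mem[0xd6]=0x2d, sp=0xd6
body[0] xor  r6, r0, r5 -> r6=0xa3
body[1] add  r5, r2, #55 -> r5=0xe6
body[2] add  r5, r5, r4 -> r5=0x57
body[3] mov  r1, #0xb2 -> r1=0xb2
body[4] sub  r6, r5, r1 -> r6=0xa5
body[5] add  r5, r3, #29 -> r5=0xb4
body[6] sub  r5, r1, #40 -> r5=0x8a
epilogue: pop r5=0x2d, sp=0xd7
r0: callee-saved, written=False
r1: caller-saved, written=True
r5: callee-saved, written=True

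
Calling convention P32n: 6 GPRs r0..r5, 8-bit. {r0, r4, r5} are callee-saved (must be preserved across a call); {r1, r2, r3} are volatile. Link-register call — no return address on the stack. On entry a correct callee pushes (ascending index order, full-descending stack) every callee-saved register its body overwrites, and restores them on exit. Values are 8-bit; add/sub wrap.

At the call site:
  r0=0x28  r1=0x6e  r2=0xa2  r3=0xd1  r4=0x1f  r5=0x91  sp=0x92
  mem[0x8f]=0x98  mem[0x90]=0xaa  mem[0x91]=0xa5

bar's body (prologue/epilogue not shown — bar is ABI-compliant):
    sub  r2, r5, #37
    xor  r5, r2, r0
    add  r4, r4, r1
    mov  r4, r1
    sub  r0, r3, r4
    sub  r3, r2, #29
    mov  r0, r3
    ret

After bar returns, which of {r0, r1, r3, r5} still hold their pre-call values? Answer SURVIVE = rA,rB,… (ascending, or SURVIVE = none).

prologue: push r0 → mem[0x91]=0x28, sp=0x91
prologue: push r4 → mem[0x90]=0x1f, sp=0x90
prologue: push r5 → mem[0x8f]=0x91, sp=0x8f
body[0] sub  r2, r5, #37 → r2=0x6c
body[1] xor  r5, r2, r0 → r5=0x44
body[2] add  r4, r4, r1 → r4=0x8d
body[3] mov  r4, r1 → r4=0x6e
body[4] sub  r0, r3, r4 → r0=0x63
body[5] sub  r3, r2, #29 → r3=0x4f
body[6] mov  r0, r3 → r0=0x4f
epilogue: pop r5=0x91, sp=0x90
epilogue: pop r4=0x1f, sp=0x91
epilogue: pop r0=0x28, sp=0x92
r0: callee-saved, written=True
r1: caller-saved, written=False
r3: caller-saved, written=True
r5: callee-saved, written=True

SURVIVE = r0,r1,r5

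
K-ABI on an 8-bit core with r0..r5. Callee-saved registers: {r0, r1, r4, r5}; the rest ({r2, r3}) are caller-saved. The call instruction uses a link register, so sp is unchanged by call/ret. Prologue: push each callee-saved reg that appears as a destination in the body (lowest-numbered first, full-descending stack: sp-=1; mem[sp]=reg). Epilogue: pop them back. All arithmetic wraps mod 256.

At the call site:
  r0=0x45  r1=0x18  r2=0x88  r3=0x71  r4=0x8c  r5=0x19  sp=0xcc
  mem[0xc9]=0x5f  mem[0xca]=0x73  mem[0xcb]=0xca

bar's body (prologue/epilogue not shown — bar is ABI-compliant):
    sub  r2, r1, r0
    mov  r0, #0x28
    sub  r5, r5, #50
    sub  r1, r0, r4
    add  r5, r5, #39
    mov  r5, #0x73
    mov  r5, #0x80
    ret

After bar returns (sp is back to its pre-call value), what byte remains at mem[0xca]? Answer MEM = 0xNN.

prologue: push r0 -> mem[0xcb]=0x45, sp=0xcb
prologue: push r1 -> mem[0xca]=0x18, sp=0xca
prologue: push r5 -> mem[0xc9]=0x19, sp=0xc9
body[0] sub  r2, r1, r0 -> r2=0xd3
body[1] mov  r0, #0x28 -> r0=0x28
body[2] sub  r5, r5, #50 -> r5=0xe7
body[3] sub  r1, r0, r4 -> r1=0x9c
body[4] add  r5, r5, #39 -> r5=0x0e
body[5] mov  r5, #0x73 -> r5=0x73
body[6] mov  r5, #0x80 -> r5=0x80
epilogue: pop r5=0x19, sp=0xca
epilogue: pop r1=0x18, sp=0xcb
epilogue: pop r0=0x45, sp=0xcc
prologue pushed ['r0', 'r1', 'r5'] at ['0xcb', '0xca', '0xc9']

MEM = 0x18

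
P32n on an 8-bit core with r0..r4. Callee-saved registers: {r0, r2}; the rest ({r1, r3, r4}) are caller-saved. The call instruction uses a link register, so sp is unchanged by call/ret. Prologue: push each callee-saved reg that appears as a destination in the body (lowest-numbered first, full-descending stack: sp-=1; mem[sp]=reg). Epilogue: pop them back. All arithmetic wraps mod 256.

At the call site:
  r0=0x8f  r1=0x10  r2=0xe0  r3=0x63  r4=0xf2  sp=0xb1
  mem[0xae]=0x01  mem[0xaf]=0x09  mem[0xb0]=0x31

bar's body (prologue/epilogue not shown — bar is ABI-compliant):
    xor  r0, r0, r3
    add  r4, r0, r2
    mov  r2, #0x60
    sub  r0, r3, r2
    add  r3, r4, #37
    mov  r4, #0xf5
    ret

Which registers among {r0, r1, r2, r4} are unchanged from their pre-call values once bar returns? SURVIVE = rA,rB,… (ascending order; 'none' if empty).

prologue: push r0 → mem[0xb0]=0x8f, sp=0xb0
prologue: push r2 → mem[0xaf]=0xe0, sp=0xaf
body[0] xor  r0, r0, r3 → r0=0xec
body[1] add  r4, r0, r2 → r4=0xcc
body[2] mov  r2, #0x60 → r2=0x60
body[3] sub  r0, r3, r2 → r0=0x03
body[4] add  r3, r4, #37 → r3=0xf1
body[5] mov  r4, #0xf5 → r4=0xf5
epilogue: pop r2=0xe0, sp=0xb0
epilogue: pop r0=0x8f, sp=0xb1
r0: callee-saved, written=True
r1: caller-saved, written=False
r2: callee-saved, written=True
r4: caller-saved, written=True

SURVIVE = r0,r1,r2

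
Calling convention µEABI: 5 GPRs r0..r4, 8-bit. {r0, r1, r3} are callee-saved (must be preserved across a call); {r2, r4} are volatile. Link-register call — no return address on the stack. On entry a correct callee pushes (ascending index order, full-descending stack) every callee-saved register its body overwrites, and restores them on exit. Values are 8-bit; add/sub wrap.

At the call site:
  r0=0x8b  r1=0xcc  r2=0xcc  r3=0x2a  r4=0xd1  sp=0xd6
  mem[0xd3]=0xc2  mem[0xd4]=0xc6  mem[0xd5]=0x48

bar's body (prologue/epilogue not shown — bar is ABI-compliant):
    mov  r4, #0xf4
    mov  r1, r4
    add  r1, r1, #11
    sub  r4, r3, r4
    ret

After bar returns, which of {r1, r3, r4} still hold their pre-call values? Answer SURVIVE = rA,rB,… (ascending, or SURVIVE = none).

prologue: push r1 -> mem[0xd5]=0xcc, sp=0xd5
body[0] mov  r4, #0xf4 -> r4=0xf4
body[1] mov  r1, r4 -> r1=0xf4
body[2] add  r1, r1, #11 -> r1=0xff
body[3] sub  r4, r3, r4 -> r4=0x36
epilogue: pop r1=0xcc, sp=0xd6
r1: callee-saved, written=True
r3: callee-saved, written=False
r4: caller-saved, written=True

SURVIVE = r1,r3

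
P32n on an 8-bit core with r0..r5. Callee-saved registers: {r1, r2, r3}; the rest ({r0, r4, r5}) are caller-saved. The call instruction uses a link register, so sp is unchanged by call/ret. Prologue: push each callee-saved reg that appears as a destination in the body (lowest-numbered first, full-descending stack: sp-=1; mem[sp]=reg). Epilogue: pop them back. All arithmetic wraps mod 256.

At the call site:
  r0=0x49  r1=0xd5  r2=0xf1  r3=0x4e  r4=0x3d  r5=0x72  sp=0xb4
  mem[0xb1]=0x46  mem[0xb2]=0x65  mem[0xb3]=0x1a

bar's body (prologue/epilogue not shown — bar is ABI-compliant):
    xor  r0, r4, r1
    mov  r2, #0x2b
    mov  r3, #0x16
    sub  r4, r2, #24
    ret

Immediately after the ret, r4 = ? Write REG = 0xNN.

REG = 0x13

prologue: push r2 → mem[0xb3]=0xf1, sp=0xb3
prologue: push r3 → mem[0xb2]=0x4e, sp=0xb2
body[0] xor  r0, r4, r1 → r0=0xe8
body[1] mov  r2, #0x2b → r2=0x2b
body[2] mov  r3, #0x16 → r3=0x16
body[3] sub  r4, r2, #24 → r4=0x13
epilogue: pop r3=0x4e, sp=0xb3
epilogue: pop r2=0xf1, sp=0xb4
r4 is caller-saved → body value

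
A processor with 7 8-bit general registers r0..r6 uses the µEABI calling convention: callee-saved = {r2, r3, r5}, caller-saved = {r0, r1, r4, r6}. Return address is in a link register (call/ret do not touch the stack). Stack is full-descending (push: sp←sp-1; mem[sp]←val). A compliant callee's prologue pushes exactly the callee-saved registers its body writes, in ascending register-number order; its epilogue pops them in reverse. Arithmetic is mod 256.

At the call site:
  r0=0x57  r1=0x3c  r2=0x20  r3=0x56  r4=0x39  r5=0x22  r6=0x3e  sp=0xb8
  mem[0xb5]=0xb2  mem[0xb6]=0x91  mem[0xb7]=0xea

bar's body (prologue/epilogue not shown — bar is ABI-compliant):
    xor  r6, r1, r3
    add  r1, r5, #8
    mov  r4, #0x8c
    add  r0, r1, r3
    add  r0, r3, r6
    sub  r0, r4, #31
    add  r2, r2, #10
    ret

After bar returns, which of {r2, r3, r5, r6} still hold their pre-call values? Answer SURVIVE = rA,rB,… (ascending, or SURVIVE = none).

SURVIVE = r2,r3,r5

prologue: push r2 → mem[0xb7]=0x20, sp=0xb7
body[0] xor  r6, r1, r3 → r6=0x6a
body[1] add  r1, r5, #8 → r1=0x2a
body[2] mov  r4, #0x8c → r4=0x8c
body[3] add  r0, r1, r3 → r0=0x80
body[4] add  r0, r3, r6 → r0=0xc0
body[5] sub  r0, r4, #31 → r0=0x6d
body[6] add  r2, r2, #10 → r2=0x2a
epilogue: pop r2=0x20, sp=0xb8
r2: callee-saved, written=True
r3: callee-saved, written=False
r5: callee-saved, written=False
r6: caller-saved, written=True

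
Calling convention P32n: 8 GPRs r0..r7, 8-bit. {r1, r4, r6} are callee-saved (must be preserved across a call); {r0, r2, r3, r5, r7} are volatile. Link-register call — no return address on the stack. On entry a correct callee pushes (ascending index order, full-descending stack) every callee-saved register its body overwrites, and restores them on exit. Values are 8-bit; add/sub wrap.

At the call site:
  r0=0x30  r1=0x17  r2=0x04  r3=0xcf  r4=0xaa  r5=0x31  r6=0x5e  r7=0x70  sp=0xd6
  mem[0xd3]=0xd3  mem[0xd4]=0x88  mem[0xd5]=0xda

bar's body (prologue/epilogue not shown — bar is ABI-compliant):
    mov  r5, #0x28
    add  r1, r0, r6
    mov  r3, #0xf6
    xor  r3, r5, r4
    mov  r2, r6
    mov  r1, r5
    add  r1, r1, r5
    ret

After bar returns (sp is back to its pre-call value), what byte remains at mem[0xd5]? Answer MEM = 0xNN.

MEM = 0x17

prologue: push r1 -> mem[0xd5]=0x17, sp=0xd5
body[0] mov  r5, #0x28 -> r5=0x28
body[1] add  r1, r0, r6 -> r1=0x8e
body[2] mov  r3, #0xf6 -> r3=0xf6
body[3] xor  r3, r5, r4 -> r3=0x82
body[4] mov  r2, r6 -> r2=0x5e
body[5] mov  r1, r5 -> r1=0x28
body[6] add  r1, r1, r5 -> r1=0x50
epilogue: pop r1=0x17, sp=0xd6
prologue pushed ['r1'] at ['0xd5']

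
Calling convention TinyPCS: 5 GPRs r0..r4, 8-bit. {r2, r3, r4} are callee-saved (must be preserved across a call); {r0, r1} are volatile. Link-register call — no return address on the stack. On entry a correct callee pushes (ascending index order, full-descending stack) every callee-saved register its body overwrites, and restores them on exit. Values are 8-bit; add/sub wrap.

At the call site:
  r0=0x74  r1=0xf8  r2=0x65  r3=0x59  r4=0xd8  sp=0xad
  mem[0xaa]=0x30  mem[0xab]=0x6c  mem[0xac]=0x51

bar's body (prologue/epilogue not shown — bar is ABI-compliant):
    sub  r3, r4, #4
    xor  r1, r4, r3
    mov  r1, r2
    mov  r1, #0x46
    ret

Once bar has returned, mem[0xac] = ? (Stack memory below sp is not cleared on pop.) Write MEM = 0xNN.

MEM = 0x59

prologue: push r3 -> mem[0xac]=0x59, sp=0xac
body[0] sub  r3, r4, #4 -> r3=0xd4
body[1] xor  r1, r4, r3 -> r1=0x0c
body[2] mov  r1, r2 -> r1=0x65
body[3] mov  r1, #0x46 -> r1=0x46
epilogue: pop r3=0x59, sp=0xad
prologue pushed ['r3'] at ['0xac']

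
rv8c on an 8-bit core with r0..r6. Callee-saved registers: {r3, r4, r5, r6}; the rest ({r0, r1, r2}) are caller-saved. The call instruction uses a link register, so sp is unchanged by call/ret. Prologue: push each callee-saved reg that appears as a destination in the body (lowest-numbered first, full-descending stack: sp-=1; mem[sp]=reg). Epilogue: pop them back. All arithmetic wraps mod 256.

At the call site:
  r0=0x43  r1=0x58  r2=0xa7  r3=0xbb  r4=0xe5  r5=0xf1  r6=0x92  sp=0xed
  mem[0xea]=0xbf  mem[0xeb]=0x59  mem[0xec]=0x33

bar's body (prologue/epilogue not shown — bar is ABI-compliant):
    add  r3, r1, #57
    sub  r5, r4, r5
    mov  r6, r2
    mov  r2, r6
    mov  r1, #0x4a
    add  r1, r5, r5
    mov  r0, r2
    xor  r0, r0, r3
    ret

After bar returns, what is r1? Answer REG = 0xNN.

prologue: push r3 -> mem[0xec]=0xbb, sp=0xec
prologue: push r5 -> mem[0xeb]=0xf1, sp=0xeb
prologue: push r6 -> mem[0xea]=0x92, sp=0xea
body[0] add  r3, r1, #57 -> r3=0x91
body[1] sub  r5, r4, r5 -> r5=0xf4
body[2] mov  r6, r2 -> r6=0xa7
body[3] mov  r2, r6 -> r2=0xa7
body[4] mov  r1, #0x4a -> r1=0x4a
body[5] add  r1, r5, r5 -> r1=0xe8
body[6] mov  r0, r2 -> r0=0xa7
body[7] xor  r0, r0, r3 -> r0=0x36
epilogue: pop r6=0x92, sp=0xeb
epilogue: pop r5=0xf1, sp=0xec
epilogue: pop r3=0xbb, sp=0xed
r1 is caller-saved -> body value

REG = 0xe8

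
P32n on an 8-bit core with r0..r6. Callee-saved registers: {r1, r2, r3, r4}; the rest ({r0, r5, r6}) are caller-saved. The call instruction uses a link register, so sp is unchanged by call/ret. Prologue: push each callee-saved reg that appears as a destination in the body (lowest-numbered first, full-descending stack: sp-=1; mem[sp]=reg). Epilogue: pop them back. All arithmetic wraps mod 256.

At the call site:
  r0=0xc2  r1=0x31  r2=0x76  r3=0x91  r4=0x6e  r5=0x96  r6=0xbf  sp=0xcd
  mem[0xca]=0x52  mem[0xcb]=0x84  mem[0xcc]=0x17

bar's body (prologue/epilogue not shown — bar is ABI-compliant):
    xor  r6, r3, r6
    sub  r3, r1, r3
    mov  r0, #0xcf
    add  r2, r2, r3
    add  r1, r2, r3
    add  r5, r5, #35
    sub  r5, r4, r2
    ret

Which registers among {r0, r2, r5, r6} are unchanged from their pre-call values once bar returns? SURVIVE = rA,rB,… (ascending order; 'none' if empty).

SURVIVE = r2

prologue: push r1 → mem[0xcc]=0x31, sp=0xcc
prologue: push r2 → mem[0xcb]=0x76, sp=0xcb
prologue: push r3 → mem[0xca]=0x91, sp=0xca
body[0] xor  r6, r3, r6 → r6=0x2e
body[1] sub  r3, r1, r3 → r3=0xa0
body[2] mov  r0, #0xcf → r0=0xcf
body[3] add  r2, r2, r3 → r2=0x16
body[4] add  r1, r2, r3 → r1=0xb6
body[5] add  r5, r5, #35 → r5=0xb9
body[6] sub  r5, r4, r2 → r5=0x58
epilogue: pop r3=0x91, sp=0xcb
epilogue: pop r2=0x76, sp=0xcc
epilogue: pop r1=0x31, sp=0xcd
r0: caller-saved, written=True
r2: callee-saved, written=True
r5: caller-saved, written=True
r6: caller-saved, written=True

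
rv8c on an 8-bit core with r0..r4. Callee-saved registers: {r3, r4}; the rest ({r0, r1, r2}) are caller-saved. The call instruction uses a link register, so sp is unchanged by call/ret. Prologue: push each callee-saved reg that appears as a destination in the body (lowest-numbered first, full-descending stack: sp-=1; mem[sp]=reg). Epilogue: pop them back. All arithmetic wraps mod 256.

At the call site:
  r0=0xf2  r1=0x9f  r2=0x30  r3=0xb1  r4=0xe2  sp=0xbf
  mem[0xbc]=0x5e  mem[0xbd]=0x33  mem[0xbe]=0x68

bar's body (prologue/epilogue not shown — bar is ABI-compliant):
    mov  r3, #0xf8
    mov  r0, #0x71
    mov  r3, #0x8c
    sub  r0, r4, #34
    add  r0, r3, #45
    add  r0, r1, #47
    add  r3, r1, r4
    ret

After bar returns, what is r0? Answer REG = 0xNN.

REG = 0xce

prologue: push r3 → mem[0xbe]=0xb1, sp=0xbe
body[0] mov  r3, #0xf8 → r3=0xf8
body[1] mov  r0, #0x71 → r0=0x71
body[2] mov  r3, #0x8c → r3=0x8c
body[3] sub  r0, r4, #34 → r0=0xc0
body[4] add  r0, r3, #45 → r0=0xb9
body[5] add  r0, r1, #47 → r0=0xce
body[6] add  r3, r1, r4 → r3=0x81
epilogue: pop r3=0xb1, sp=0xbf
r0 is caller-saved → body value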